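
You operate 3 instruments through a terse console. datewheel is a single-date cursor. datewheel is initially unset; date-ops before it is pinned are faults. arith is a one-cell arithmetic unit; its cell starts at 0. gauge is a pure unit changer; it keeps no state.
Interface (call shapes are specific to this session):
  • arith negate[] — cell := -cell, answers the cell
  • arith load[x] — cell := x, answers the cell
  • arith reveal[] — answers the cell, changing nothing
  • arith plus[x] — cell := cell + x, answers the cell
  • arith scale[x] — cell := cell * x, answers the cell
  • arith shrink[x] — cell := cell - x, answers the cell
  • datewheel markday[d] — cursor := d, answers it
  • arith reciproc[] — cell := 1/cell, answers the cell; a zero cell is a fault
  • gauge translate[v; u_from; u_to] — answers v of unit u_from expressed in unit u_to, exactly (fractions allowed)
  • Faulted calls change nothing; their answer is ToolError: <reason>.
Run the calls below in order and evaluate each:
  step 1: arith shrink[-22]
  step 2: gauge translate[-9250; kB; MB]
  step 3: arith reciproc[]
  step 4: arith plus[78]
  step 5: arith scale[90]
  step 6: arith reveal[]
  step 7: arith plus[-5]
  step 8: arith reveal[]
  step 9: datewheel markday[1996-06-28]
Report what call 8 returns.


>> arith shrink(x: -22)
<< 22
>> gauge translate(v: -9250, u_from: kB, u_to: MB)
<< -37/4
>> arith reciproc()
<< 1/22
>> arith plus(x: 78)
<< 1717/22
>> arith scale(x: 90)
<< 77265/11
>> arith reveal()
<< 77265/11
>> arith plus(x: -5)
<< 77210/11
>> arith reveal()
<< 77210/11
>> datewheel markday(d: 1996-06-28)
<< 1996-06-28

Answer: 77210/11


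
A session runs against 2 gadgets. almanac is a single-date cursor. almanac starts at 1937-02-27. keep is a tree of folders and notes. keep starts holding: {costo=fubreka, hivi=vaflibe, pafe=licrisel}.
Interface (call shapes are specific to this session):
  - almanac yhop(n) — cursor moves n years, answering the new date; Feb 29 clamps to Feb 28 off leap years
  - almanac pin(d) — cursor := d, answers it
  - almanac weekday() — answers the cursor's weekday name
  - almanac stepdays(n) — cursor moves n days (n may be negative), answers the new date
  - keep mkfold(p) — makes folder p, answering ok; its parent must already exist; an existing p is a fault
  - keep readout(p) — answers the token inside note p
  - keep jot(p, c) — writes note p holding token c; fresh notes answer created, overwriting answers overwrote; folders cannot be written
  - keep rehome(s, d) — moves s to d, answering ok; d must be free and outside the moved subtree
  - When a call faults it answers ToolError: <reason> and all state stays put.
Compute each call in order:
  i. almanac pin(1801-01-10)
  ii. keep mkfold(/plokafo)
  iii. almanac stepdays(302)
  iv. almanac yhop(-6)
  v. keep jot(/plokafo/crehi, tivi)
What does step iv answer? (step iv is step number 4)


-> almanac pin(d=1801-01-10)
<- 1801-01-10
-> keep mkfold(p=/plokafo)
<- ok
-> almanac stepdays(n=302)
<- 1801-11-08
-> almanac yhop(n=-6)
<- 1795-11-08
-> keep jot(p=/plokafo/crehi, c=tivi)
<- created

Answer: 1795-11-08


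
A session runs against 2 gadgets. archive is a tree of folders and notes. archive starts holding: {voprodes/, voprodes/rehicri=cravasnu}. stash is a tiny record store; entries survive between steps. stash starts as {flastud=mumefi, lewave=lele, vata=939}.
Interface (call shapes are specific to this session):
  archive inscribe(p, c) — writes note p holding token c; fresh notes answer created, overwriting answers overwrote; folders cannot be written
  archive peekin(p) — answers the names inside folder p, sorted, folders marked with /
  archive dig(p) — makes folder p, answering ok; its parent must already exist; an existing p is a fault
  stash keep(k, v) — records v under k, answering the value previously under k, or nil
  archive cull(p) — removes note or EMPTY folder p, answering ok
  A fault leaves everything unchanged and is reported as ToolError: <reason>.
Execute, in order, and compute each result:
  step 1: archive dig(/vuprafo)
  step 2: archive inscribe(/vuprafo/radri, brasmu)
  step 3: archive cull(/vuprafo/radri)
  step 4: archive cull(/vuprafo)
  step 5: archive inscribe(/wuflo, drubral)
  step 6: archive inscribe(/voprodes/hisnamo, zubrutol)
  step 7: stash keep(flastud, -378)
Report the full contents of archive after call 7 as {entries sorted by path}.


>> archive dig(p='/vuprafo')
<< ok
>> archive inscribe(p='/vuprafo/radri', c='brasmu')
<< created
>> archive cull(p='/vuprafo/radri')
<< ok
>> archive cull(p='/vuprafo')
<< ok
>> archive inscribe(p='/wuflo', c='drubral')
<< created
>> archive inscribe(p='/voprodes/hisnamo', c='zubrutol')
<< created
>> stash keep(k='flastud', v='-378')
<< mumefi

Answer: {voprodes/, voprodes/hisnamo=zubrutol, voprodes/rehicri=cravasnu, wuflo=drubral}


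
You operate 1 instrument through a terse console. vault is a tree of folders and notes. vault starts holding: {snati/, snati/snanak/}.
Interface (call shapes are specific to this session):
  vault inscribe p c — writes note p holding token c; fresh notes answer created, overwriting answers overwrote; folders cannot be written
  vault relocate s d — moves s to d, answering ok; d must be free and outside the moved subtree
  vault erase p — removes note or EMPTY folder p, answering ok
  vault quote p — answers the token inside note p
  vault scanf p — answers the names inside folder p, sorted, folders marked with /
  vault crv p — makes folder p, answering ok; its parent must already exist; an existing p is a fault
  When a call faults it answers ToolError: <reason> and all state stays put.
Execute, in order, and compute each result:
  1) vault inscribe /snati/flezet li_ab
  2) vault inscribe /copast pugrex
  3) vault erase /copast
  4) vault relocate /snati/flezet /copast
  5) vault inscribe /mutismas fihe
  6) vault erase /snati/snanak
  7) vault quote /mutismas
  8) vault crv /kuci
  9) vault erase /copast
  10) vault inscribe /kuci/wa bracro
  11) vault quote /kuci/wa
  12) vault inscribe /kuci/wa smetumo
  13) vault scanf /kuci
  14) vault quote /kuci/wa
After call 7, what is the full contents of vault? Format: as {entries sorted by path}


// 1. vault inscribe(/snati/flezet, li_ab) -> created
// 2. vault inscribe(/copast, pugrex) -> created
// 3. vault erase(/copast) -> ok
// 4. vault relocate(/snati/flezet, /copast) -> ok
// 5. vault inscribe(/mutismas, fihe) -> created
// 6. vault erase(/snati/snanak) -> ok
// 7. vault quote(/mutismas) -> fihe
// 8. vault crv(/kuci) -> ok
// 9. vault erase(/copast) -> ok
// 10. vault inscribe(/kuci/wa, bracro) -> created
// 11. vault quote(/kuci/wa) -> bracro
// 12. vault inscribe(/kuci/wa, smetumo) -> overwrote
// 13. vault scanf(/kuci) -> [wa]
// 14. vault quote(/kuci/wa) -> smetumo

Answer: {copast=li_ab, mutismas=fihe, snati/}


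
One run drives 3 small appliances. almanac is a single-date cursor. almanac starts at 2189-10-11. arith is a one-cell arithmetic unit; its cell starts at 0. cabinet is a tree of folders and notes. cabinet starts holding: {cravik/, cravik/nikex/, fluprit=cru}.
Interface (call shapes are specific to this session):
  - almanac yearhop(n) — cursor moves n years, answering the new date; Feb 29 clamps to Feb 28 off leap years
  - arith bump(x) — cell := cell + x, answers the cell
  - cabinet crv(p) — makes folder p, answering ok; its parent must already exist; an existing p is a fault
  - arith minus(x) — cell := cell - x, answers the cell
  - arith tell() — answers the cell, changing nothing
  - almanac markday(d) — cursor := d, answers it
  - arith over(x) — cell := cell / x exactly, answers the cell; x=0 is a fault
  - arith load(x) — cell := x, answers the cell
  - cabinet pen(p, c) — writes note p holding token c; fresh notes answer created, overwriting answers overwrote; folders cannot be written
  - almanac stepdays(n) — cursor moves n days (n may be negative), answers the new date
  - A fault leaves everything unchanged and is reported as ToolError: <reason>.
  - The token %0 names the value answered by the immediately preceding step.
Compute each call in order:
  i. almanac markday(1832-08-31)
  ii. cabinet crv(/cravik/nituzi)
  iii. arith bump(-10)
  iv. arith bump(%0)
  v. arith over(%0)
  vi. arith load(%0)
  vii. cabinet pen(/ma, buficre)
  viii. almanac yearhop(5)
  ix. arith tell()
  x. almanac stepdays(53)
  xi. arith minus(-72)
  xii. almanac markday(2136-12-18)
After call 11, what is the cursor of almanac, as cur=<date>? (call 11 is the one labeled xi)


Answer: cur=1837-10-23

Derivation:
Do: almanac markday[d: 1832-08-31]
See: 1832-08-31
Do: cabinet crv[p: /cravik/nituzi]
See: ok
Do: arith bump[x: -10]
See: -10
Do: arith bump[x: %0]
See: -20
Do: arith over[x: %0]
See: 1
Do: arith load[x: %0]
See: 1
Do: cabinet pen[p: /ma; c: buficre]
See: created
Do: almanac yearhop[n: 5]
See: 1837-08-31
Do: arith tell[]
See: 1
Do: almanac stepdays[n: 53]
See: 1837-10-23
Do: arith minus[x: -72]
See: 73
Do: almanac markday[d: 2136-12-18]
See: 2136-12-18


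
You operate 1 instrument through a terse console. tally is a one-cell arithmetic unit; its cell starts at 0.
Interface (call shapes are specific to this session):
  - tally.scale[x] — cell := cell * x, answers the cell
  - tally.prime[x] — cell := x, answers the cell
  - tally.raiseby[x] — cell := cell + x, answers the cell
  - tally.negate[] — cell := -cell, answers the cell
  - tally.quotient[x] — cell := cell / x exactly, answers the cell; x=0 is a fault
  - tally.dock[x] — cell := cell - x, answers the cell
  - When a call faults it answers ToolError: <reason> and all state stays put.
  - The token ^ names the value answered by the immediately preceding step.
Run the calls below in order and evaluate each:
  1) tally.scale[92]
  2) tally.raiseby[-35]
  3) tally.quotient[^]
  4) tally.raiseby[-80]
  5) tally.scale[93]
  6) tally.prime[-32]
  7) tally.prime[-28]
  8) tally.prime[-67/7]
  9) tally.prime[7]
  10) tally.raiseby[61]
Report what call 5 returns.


Answer: -7347

Derivation:
-- 1. scale(x='92') == 0
-- 2. raiseby(x='-35') == -35
-- 3. quotient(x='^') == 1
-- 4. raiseby(x='-80') == -79
-- 5. scale(x='93') == -7347
-- 6. prime(x='-32') == -32
-- 7. prime(x='-28') == -28
-- 8. prime(x='-67/7') == -67/7
-- 9. prime(x='7') == 7
-- 10. raiseby(x='61') == 68


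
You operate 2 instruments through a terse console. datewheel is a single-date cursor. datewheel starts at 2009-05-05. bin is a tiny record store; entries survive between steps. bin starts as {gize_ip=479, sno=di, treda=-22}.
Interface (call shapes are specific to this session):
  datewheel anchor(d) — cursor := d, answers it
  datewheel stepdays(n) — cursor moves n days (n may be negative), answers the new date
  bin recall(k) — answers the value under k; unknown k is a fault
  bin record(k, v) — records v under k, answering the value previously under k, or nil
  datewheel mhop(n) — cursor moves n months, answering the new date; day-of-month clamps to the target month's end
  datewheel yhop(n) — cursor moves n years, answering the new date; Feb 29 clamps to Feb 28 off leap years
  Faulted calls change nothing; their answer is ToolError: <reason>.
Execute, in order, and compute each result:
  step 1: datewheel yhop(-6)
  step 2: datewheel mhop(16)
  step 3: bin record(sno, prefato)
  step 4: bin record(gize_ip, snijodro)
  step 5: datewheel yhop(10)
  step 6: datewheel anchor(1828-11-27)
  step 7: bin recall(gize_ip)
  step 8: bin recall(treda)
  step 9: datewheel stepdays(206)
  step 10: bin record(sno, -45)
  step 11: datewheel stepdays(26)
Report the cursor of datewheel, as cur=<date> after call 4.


Answer: cur=2004-09-05

Derivation:
Do: datewheel yhop[n=-6]
See: 2003-05-05
Do: datewheel mhop[n=16]
See: 2004-09-05
Do: bin record[k=sno; v=prefato]
See: di
Do: bin record[k=gize_ip; v=snijodro]
See: 479
Do: datewheel yhop[n=10]
See: 2014-09-05
Do: datewheel anchor[d=1828-11-27]
See: 1828-11-27
Do: bin recall[k=gize_ip]
See: snijodro
Do: bin recall[k=treda]
See: -22
Do: datewheel stepdays[n=206]
See: 1829-06-21
Do: bin record[k=sno; v=-45]
See: prefato
Do: datewheel stepdays[n=26]
See: 1829-07-17


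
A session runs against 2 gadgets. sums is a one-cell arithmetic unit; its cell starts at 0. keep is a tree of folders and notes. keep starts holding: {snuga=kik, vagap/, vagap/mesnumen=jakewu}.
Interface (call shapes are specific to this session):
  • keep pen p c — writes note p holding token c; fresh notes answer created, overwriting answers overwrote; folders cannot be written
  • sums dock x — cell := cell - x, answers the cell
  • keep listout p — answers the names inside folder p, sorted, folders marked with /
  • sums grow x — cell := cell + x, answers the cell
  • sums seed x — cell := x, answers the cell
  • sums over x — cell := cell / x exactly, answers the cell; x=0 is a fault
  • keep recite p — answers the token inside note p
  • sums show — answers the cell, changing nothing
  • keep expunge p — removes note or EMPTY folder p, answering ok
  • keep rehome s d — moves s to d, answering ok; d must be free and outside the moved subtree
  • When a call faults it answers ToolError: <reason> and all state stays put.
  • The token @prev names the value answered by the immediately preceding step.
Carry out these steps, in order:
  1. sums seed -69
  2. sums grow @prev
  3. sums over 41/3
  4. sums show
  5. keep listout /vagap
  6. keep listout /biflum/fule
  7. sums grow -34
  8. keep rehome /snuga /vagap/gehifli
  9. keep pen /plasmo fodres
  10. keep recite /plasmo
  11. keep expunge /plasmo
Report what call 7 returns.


Answer: -1808/41

Derivation:
~$ sums seed x='-69'
  -69
~$ sums grow x='@prev'
  -138
~$ sums over x='41/3'
  -414/41
~$ sums show
  -414/41
~$ keep listout p='/vagap'
  [mesnumen]
~$ keep listout p='/biflum/fule'
  ToolError: not found
~$ sums grow x='-34'
  -1808/41
~$ keep rehome s='/snuga' d='/vagap/gehifli'
  ok
~$ keep pen p='/plasmo' c='fodres'
  created
~$ keep recite p='/plasmo'
  fodres
~$ keep expunge p='/plasmo'
  ok


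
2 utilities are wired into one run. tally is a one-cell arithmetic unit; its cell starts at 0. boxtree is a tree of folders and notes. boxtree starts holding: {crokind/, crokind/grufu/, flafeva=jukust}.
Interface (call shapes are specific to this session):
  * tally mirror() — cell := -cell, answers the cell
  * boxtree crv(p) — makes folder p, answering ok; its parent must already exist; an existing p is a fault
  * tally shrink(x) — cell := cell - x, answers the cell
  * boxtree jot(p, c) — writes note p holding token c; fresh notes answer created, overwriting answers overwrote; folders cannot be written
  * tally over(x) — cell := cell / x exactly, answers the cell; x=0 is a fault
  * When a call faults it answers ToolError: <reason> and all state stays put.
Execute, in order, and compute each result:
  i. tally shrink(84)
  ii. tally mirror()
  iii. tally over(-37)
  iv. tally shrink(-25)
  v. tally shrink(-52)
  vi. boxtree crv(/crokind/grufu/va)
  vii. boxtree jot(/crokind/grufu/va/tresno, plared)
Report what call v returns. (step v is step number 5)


Answer: 2765/37

Derivation:
Invoking tally shrink using x=84, giving -84.
Now I run tally mirror(), which returns 84.
I run tally over using x=-37, and get -84/37.
I try tally shrink using x=-25, and see 841/37.
I invoke tally shrink using x=-52, and observe 2765/37.
I try boxtree crv using p=/crokind/grufu/va: ok.
I invoke boxtree jot using p=/crokind/grufu/va/tresno, c=plared, which returns created.


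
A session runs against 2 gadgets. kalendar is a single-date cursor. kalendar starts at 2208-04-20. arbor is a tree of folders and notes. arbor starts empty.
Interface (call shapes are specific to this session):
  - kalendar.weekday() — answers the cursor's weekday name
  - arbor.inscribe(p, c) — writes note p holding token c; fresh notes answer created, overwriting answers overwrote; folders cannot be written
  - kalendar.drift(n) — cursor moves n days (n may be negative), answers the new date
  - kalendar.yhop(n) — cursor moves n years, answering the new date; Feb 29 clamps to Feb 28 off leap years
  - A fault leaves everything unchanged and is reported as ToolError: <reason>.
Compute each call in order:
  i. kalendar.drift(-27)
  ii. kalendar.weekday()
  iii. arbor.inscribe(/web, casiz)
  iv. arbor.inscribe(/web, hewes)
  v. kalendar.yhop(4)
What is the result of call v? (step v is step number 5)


CALL kalendar.drift[-27]
RET  2208-03-24
CALL kalendar.weekday[]
RET  Thursday
CALL arbor.inscribe[/web; casiz]
RET  created
CALL arbor.inscribe[/web; hewes]
RET  overwrote
CALL kalendar.yhop[4]
RET  2212-03-24

Answer: 2212-03-24


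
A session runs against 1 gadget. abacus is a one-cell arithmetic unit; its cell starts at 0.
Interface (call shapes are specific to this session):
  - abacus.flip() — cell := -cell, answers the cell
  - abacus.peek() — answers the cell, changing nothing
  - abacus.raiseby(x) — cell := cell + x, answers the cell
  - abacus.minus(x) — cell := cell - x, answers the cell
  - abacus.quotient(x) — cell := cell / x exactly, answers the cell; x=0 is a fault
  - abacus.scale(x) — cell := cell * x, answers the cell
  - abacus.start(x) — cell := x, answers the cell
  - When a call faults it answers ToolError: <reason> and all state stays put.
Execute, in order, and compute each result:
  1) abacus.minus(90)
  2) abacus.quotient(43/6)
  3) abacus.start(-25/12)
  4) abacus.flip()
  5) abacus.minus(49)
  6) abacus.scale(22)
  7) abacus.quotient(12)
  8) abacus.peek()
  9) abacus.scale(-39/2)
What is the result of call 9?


# 1. abacus.minus(90) => -90
# 2. abacus.quotient(43/6) => -540/43
# 3. abacus.start(-25/12) => -25/12
# 4. abacus.flip() => 25/12
# 5. abacus.minus(49) => -563/12
# 6. abacus.scale(22) => -6193/6
# 7. abacus.quotient(12) => -6193/72
# 8. abacus.peek() => -6193/72
# 9. abacus.scale(-39/2) => 80509/48

Answer: 80509/48


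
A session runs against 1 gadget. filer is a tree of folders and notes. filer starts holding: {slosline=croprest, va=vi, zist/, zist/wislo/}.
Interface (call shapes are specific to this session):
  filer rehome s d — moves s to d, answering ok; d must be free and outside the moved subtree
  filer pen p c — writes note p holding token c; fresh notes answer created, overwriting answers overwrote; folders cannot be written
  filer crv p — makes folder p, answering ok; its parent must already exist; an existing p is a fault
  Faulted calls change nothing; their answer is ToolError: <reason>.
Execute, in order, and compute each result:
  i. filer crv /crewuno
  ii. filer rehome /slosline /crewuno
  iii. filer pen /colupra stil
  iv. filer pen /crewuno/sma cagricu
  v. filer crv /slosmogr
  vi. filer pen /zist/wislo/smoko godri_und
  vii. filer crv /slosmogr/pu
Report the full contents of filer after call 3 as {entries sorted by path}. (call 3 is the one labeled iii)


Answer: {colupra=stil, crewuno/, slosline=croprest, va=vi, zist/, zist/wislo/}

Derivation:
# 1. filer crv(p: /crewuno) => ok
# 2. filer rehome(s: /slosline, d: /crewuno) => ToolError: exists
# 3. filer pen(p: /colupra, c: stil) => created
# 4. filer pen(p: /crewuno/sma, c: cagricu) => created
# 5. filer crv(p: /slosmogr) => ok
# 6. filer pen(p: /zist/wislo/smoko, c: godri_und) => created
# 7. filer crv(p: /slosmogr/pu) => ok


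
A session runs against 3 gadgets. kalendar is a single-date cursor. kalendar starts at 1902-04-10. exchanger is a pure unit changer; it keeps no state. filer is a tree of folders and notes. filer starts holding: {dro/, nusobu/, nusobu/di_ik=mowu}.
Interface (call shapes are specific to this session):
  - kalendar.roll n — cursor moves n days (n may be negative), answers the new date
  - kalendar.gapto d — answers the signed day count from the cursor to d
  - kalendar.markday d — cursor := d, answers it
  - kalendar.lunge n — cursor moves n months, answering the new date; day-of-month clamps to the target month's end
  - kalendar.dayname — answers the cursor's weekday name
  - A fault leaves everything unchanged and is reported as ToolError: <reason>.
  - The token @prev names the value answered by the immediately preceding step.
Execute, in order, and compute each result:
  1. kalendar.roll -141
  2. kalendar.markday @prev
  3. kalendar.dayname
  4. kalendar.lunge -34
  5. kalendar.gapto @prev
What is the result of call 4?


I invoke kalendar.roll passing -141: 1901-11-20.
Calling kalendar.markday passing @prev, and get 1901-11-20.
Now I run kalendar.dayname(): Wednesday.
Calling kalendar.lunge passing -34, — result: 1899-01-20.
I run kalendar.gapto passing @prev, and see 0.

Answer: 1899-01-20


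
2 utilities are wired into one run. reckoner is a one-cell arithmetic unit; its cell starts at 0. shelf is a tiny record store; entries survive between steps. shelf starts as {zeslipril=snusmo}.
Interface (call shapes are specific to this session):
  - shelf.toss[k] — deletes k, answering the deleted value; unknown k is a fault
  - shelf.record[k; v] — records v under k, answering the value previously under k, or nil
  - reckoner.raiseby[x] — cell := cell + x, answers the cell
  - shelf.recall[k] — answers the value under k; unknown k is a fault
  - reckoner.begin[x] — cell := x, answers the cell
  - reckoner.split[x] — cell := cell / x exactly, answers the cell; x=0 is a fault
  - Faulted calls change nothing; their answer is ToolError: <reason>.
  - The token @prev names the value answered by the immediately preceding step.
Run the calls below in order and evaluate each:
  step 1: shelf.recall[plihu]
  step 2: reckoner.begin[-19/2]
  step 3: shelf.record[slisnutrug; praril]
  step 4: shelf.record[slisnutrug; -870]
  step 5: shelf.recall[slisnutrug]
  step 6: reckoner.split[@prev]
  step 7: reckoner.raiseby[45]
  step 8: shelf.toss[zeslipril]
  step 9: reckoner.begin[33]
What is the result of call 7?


>>> shelf.recall k='plihu'
[out] ToolError: no such key plihu
>>> reckoner.begin x='-19/2'
[out] -19/2
>>> shelf.record k='slisnutrug' v='praril'
[out] nil
>>> shelf.record k='slisnutrug' v='-870'
[out] praril
>>> shelf.recall k='slisnutrug'
[out] -870
>>> reckoner.split x='@prev'
[out] 19/1740
>>> reckoner.raiseby x='45'
[out] 78319/1740
>>> shelf.toss k='zeslipril'
[out] snusmo
>>> reckoner.begin x='33'
[out] 33

Answer: 78319/1740


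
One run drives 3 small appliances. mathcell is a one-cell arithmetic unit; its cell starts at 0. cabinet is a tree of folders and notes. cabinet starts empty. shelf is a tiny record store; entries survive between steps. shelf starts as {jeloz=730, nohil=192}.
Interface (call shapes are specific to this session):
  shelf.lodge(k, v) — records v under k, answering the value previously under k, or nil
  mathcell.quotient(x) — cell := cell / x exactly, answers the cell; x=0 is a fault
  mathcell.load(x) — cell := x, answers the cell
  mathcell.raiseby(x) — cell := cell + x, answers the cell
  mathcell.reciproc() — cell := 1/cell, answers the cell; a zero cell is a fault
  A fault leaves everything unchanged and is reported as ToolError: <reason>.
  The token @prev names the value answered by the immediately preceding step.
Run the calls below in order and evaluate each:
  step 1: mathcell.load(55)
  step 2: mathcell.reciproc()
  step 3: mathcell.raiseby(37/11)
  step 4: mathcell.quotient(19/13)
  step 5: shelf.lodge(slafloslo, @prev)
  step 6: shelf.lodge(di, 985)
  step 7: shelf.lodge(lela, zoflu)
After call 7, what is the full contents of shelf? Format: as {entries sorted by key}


Answer: {di=985, jeloz=730, lela=zoflu, nohil=192, slafloslo=2418/1045}

Derivation:
% 1. mathcell.load(x: 55) : 55
% 2. mathcell.reciproc() : 1/55
% 3. mathcell.raiseby(x: 37/11) : 186/55
% 4. mathcell.quotient(x: 19/13) : 2418/1045
% 5. shelf.lodge(k: slafloslo, v: @prev) : nil
% 6. shelf.lodge(k: di, v: 985) : nil
% 7. shelf.lodge(k: lela, v: zoflu) : nil


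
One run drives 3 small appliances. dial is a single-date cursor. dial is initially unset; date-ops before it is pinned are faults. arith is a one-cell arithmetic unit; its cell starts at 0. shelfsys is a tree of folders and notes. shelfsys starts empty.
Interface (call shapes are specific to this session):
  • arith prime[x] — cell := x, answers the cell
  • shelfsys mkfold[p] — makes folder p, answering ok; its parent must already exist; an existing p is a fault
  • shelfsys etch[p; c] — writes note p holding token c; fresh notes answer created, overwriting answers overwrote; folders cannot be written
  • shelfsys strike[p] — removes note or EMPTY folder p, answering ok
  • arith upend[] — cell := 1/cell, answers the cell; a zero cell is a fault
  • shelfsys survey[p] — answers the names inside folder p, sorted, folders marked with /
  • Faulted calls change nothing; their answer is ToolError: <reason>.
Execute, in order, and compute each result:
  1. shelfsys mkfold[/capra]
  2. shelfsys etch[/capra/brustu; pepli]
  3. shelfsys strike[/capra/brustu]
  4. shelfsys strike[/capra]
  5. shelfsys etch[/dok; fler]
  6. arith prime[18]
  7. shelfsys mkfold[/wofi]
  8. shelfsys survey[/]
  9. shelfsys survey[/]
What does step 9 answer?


Answer: [dok, wofi/]

Derivation:
→ shelfsys mkfold(/capra)
← ok
→ shelfsys etch(/capra/brustu, pepli)
← created
→ shelfsys strike(/capra/brustu)
← ok
→ shelfsys strike(/capra)
← ok
→ shelfsys etch(/dok, fler)
← created
→ arith prime(18)
← 18
→ shelfsys mkfold(/wofi)
← ok
→ shelfsys survey(/)
← [dok, wofi/]
→ shelfsys survey(/)
← [dok, wofi/]


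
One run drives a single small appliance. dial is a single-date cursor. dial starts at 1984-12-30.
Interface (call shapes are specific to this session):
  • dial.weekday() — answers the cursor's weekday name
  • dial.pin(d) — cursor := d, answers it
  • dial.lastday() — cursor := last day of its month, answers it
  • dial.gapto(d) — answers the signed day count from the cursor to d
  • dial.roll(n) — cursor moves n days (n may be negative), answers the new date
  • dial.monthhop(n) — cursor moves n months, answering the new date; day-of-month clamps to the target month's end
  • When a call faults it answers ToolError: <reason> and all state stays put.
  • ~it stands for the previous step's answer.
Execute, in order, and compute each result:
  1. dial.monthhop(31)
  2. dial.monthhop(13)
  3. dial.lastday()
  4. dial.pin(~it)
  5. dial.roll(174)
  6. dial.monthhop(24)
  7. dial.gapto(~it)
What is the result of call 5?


Answer: 1989-02-21

Derivation:
// dial.monthhop(31) -> 1987-07-30
// dial.monthhop(13) -> 1988-08-30
// dial.lastday() -> 1988-08-31
// dial.pin(~it) -> 1988-08-31
// dial.roll(174) -> 1989-02-21
// dial.monthhop(24) -> 1991-02-21
// dial.gapto(~it) -> 0


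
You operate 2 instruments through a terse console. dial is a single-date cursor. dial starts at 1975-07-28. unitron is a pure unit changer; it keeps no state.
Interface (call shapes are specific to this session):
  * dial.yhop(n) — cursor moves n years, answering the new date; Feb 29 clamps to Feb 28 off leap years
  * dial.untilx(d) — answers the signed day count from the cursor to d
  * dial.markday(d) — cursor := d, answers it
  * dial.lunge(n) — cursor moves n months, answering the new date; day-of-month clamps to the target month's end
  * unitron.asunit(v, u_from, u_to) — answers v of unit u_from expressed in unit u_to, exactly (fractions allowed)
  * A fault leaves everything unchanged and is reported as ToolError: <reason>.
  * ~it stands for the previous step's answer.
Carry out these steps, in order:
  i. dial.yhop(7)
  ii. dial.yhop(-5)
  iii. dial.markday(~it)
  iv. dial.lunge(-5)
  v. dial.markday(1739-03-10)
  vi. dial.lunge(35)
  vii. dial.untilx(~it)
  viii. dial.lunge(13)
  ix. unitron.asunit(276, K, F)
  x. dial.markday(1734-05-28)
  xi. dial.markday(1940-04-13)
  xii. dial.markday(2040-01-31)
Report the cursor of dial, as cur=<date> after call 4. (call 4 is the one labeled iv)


# dial.yhop(7) == 1982-07-28
# dial.yhop(-5) == 1977-07-28
# dial.markday(~it) == 1977-07-28
# dial.lunge(-5) == 1977-02-28
# dial.markday(1739-03-10) == 1739-03-10
# dial.lunge(35) == 1742-02-10
# dial.untilx(~it) == 0
# dial.lunge(13) == 1743-03-10
# unitron.asunit(276, K, F) == 3713/100
# dial.markday(1734-05-28) == 1734-05-28
# dial.markday(1940-04-13) == 1940-04-13
# dial.markday(2040-01-31) == 2040-01-31

Answer: cur=1977-02-28


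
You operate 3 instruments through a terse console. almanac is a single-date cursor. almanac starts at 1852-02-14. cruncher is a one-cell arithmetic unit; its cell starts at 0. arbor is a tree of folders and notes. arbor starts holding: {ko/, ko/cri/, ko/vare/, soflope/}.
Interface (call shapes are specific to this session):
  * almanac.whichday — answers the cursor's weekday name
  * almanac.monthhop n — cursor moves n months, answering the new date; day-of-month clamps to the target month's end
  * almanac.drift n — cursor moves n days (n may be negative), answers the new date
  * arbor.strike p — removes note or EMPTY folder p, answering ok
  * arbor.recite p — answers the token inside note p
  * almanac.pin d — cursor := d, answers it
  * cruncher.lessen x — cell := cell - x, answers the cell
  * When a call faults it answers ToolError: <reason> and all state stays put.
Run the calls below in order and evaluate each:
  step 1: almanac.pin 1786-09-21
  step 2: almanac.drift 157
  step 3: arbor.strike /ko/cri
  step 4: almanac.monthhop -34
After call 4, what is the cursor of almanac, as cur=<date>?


Answer: cur=1784-04-25

Derivation:
% pin d: 1786-09-21
  1786-09-21
% drift n: 157
  1787-02-25
% strike p: /ko/cri
  ok
% monthhop n: -34
  1784-04-25


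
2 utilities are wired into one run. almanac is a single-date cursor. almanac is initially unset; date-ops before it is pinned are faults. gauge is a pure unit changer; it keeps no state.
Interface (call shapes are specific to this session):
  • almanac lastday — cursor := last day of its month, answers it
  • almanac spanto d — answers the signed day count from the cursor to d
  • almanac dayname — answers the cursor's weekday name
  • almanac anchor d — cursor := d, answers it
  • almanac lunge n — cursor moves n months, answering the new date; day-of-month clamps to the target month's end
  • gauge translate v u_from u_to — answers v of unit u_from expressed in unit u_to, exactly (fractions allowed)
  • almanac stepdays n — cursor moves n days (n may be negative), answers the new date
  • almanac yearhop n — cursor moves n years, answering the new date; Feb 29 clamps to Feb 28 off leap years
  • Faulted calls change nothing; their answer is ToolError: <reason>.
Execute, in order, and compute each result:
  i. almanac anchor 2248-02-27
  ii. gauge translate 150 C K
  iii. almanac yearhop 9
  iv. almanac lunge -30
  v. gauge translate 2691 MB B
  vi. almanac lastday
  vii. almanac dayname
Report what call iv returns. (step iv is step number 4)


Next I call almanac anchor(2248-02-27), — result: 2248-02-27.
Now I run gauge translate(150, C, K), giving 8463/20.
Then almanac yearhop(9), and see 2257-02-27.
I call almanac lunge(-30), which returns 2254-08-27.
I call gauge translate(2691, MB, B), — result: 2691000000.
I run almanac lastday, and see 2254-08-31.
I run almanac dayname(), which returns Thursday.

Answer: 2254-08-27


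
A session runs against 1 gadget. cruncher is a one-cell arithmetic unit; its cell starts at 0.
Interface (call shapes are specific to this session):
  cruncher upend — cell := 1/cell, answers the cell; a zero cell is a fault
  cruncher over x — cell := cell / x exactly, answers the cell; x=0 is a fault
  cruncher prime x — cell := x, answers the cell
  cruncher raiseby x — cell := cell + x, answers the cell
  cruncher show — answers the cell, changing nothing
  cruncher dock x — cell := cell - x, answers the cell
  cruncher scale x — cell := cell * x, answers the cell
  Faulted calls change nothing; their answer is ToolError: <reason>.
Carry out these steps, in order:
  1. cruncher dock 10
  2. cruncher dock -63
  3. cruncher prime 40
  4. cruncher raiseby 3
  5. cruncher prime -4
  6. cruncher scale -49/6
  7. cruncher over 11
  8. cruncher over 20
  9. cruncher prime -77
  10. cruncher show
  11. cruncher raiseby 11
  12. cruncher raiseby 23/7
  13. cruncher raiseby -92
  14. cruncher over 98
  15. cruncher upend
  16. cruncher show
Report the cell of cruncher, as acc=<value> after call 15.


Do: cruncher dock[x=10]
See: -10
Do: cruncher dock[x=-63]
See: 53
Do: cruncher prime[x=40]
See: 40
Do: cruncher raiseby[x=3]
See: 43
Do: cruncher prime[x=-4]
See: -4
Do: cruncher scale[x=-49/6]
See: 98/3
Do: cruncher over[x=11]
See: 98/33
Do: cruncher over[x=20]
See: 49/330
Do: cruncher prime[x=-77]
See: -77
Do: cruncher show[]
See: -77
Do: cruncher raiseby[x=11]
See: -66
Do: cruncher raiseby[x=23/7]
See: -439/7
Do: cruncher raiseby[x=-92]
See: -1083/7
Do: cruncher over[x=98]
See: -1083/686
Do: cruncher upend[]
See: -686/1083
Do: cruncher show[]
See: -686/1083

Answer: acc=-686/1083


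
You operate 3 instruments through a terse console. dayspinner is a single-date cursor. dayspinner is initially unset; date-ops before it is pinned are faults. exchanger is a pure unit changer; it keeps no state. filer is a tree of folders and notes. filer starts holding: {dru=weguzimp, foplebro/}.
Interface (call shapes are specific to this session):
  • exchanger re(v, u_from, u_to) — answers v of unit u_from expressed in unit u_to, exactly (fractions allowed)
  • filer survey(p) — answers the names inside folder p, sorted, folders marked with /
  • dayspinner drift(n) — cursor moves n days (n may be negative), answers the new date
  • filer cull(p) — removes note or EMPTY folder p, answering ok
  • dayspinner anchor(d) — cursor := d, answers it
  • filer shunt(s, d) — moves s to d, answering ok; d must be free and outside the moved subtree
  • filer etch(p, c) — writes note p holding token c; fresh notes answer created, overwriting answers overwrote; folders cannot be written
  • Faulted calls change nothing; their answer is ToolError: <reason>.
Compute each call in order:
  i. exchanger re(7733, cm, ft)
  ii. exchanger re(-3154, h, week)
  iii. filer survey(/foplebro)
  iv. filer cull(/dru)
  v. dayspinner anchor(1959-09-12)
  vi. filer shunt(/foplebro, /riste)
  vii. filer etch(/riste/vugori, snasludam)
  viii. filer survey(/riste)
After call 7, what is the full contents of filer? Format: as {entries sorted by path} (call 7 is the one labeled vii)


Answer: {riste/, riste/vugori=snasludam}

Derivation:
Do: exchanger re[7733; cm; ft]
See: 193325/762
Do: exchanger re[-3154; h; week]
See: -1577/84
Do: filer survey[/foplebro]
See: []
Do: filer cull[/dru]
See: ok
Do: dayspinner anchor[1959-09-12]
See: 1959-09-12
Do: filer shunt[/foplebro; /riste]
See: ok
Do: filer etch[/riste/vugori; snasludam]
See: created
Do: filer survey[/riste]
See: [vugori]


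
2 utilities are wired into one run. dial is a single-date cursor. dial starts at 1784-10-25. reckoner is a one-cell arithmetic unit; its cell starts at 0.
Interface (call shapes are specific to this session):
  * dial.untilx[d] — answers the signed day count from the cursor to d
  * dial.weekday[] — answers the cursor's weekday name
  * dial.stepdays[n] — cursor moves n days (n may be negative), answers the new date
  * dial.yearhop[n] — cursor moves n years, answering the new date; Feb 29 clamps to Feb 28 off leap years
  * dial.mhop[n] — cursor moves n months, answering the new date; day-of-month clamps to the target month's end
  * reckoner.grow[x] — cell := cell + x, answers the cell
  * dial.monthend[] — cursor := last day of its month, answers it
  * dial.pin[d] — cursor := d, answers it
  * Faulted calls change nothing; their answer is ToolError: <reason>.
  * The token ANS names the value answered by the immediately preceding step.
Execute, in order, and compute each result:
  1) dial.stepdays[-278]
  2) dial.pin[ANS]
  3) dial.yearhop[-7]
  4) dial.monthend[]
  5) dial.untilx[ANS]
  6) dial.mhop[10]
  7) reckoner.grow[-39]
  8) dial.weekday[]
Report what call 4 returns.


Answer: 1777-01-31

Derivation:
I try dial.stepdays on n='-278', giving 1784-01-21.
Using dial.pin on d='ANS', yielding 1784-01-21.
I run dial.yearhop on n='-7', and observe 1777-01-21.
Calling dial.monthend, yielding 1777-01-31.
Now I run dial.untilx on d='ANS', → 0.
Now I run dial.mhop on n='10': 1777-11-30.
Using reckoner.grow on x='-39', → -39.
Calling dial.weekday(), which returns Sunday.


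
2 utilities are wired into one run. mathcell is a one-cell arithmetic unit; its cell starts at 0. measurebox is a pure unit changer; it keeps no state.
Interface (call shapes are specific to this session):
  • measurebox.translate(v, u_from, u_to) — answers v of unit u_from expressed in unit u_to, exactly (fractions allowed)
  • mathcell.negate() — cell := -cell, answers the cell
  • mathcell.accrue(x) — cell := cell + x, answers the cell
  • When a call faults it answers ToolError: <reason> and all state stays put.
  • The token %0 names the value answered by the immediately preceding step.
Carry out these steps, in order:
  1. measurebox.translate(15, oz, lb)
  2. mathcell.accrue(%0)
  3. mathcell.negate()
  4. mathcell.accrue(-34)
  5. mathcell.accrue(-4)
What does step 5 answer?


> measurebox.translate v→15 u_from→oz u_to→lb
  15/16
> mathcell.accrue x→%0
  15/16
> mathcell.negate
  -15/16
> mathcell.accrue x→-34
  -559/16
> mathcell.accrue x→-4
  -623/16

Answer: -623/16


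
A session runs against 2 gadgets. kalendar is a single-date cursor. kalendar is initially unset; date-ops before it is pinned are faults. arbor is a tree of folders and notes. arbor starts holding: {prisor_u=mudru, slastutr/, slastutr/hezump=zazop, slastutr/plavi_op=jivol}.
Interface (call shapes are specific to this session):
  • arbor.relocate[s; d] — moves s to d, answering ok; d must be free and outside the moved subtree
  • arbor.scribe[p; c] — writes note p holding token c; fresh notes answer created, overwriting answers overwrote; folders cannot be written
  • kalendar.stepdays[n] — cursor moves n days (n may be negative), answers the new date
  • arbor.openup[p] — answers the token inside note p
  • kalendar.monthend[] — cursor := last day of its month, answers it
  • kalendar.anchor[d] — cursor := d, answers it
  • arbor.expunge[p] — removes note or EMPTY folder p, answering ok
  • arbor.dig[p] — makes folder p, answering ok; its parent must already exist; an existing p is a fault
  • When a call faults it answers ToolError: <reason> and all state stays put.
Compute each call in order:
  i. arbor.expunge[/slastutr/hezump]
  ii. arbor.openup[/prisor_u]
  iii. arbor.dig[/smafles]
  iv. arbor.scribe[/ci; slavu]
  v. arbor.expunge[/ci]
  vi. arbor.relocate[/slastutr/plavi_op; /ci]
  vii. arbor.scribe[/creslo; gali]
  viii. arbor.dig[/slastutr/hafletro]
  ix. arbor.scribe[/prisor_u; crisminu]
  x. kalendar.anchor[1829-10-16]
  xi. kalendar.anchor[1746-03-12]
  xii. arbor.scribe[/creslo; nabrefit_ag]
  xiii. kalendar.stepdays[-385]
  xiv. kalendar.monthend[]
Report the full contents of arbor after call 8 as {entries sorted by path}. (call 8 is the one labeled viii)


Answer: {ci=jivol, creslo=gali, prisor_u=mudru, slastutr/, slastutr/hafletro/, smafles/}

Derivation:
% arbor.expunge p→/slastutr/hezump
  ok
% arbor.openup p→/prisor_u
  mudru
% arbor.dig p→/smafles
  ok
% arbor.scribe p→/ci c→slavu
  created
% arbor.expunge p→/ci
  ok
% arbor.relocate s→/slastutr/plavi_op d→/ci
  ok
% arbor.scribe p→/creslo c→gali
  created
% arbor.dig p→/slastutr/hafletro
  ok
% arbor.scribe p→/prisor_u c→crisminu
  overwrote
% kalendar.anchor d→1829-10-16
  1829-10-16
% kalendar.anchor d→1746-03-12
  1746-03-12
% arbor.scribe p→/creslo c→nabrefit_ag
  overwrote
% kalendar.stepdays n→-385
  1745-02-20
% kalendar.monthend
  1745-02-28


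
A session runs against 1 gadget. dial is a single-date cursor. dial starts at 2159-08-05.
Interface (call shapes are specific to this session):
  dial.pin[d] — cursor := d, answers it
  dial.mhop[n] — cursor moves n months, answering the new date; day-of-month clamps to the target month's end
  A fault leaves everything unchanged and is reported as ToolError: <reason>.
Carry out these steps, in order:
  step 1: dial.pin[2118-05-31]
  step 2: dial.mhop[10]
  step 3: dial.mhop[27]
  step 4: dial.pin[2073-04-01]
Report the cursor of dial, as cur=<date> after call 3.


! dial.pin(d: 2118-05-31) : 2118-05-31
! dial.mhop(n: 10) : 2119-03-31
! dial.mhop(n: 27) : 2121-06-30
! dial.pin(d: 2073-04-01) : 2073-04-01

Answer: cur=2121-06-30
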